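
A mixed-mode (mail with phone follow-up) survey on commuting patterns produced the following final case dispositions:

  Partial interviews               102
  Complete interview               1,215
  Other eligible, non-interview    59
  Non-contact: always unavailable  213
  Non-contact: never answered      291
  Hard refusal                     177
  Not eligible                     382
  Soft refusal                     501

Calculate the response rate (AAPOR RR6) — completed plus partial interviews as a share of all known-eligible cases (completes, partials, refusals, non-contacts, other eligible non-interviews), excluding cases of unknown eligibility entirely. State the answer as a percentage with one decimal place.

Declined to participate = 177 + 501 = 678
Non-contacts = 291 + 213 = 504
Numerator = 1215 + 102 = 1317
Denom = 1215 + 102 + 678 + 504 + 59 = 2558
RR6 = 1317 / 2558 = 0.5149

51.5%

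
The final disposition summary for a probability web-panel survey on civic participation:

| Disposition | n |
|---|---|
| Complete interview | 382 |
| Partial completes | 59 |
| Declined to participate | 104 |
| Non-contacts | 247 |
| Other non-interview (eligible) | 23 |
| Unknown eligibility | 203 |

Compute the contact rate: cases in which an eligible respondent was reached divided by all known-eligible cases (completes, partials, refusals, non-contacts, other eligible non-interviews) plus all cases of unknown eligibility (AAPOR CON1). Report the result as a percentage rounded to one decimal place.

55.8%

Top → 382 + 59 + 104 + 23 = 568
Denom → 382 + 59 + 104 + 247 + 23 + 203 = 1018
CON1 = 568 / 1018 = 0.5580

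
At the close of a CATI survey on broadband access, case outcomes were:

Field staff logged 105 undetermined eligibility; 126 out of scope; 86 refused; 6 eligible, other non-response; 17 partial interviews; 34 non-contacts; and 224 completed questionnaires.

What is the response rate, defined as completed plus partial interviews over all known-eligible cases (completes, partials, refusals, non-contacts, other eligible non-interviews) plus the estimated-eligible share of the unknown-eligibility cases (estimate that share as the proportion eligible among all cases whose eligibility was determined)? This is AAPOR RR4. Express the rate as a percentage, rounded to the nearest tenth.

Numerator = 224 + 17 = 241
Determined eligible = 224 + 17 + 86 + 34 + 6 = 367
e = 367 / (367 + 126) = 367 / 493 = 0.7444
Eligible share of unknowns = 0.7444 × 105 = 78.16
Base = 367 + 78.16 = 445.16
RR4 = 241 / 445.16 = 0.5414

54.1%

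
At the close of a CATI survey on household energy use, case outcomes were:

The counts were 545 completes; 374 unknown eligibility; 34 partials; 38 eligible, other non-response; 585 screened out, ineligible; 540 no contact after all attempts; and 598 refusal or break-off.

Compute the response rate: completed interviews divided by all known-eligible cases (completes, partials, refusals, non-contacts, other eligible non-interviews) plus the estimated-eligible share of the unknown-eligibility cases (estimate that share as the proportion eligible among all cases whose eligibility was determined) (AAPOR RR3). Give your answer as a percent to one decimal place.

Num = 545
Eligible (known) = 545 + 34 + 598 + 540 + 38 = 1755
e = 1755 / (1755 + 585) = 1755 / 2340 = 0.7500
Estimated eligible among unknowns = 0.7500 × 374 = 280.50
Denom = 1755 + 280.50 = 2035.50
RR3 = 545 / 2035.50 = 0.2677

26.8%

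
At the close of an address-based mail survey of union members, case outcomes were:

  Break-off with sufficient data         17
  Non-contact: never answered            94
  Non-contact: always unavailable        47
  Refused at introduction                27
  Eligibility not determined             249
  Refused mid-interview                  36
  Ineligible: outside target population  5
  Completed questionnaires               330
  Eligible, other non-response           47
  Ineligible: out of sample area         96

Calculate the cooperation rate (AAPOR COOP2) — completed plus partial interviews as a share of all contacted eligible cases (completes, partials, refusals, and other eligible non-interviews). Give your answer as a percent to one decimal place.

75.9%

Declined to participate = 27 + 36 = 63
No answer / not reached = 94 + 47 = 141
Out of scope = 5 + 96 = 101
Numerator: 330 + 17 = 347
Denominator: 330 + 17 + 63 + 47 = 457
COOP2 = 347 / 457 = 0.7593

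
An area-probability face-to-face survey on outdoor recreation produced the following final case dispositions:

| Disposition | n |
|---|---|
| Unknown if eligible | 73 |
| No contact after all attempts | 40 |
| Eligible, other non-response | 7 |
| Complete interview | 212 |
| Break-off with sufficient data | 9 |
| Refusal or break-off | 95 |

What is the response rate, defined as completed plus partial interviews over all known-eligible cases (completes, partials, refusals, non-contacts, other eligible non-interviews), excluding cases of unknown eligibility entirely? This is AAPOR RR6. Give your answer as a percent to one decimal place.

60.9%

Num = 212 + 9 = 221
Base = 212 + 9 + 95 + 40 + 7 = 363
RR6 = 221 / 363 = 0.6088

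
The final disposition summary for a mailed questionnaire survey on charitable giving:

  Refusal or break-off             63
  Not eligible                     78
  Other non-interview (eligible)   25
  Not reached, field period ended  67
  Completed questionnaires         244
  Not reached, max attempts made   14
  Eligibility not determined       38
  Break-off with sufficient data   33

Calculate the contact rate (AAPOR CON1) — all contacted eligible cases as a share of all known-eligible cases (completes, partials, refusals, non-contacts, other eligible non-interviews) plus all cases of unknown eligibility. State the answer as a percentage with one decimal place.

75.4%

No answer / not reached = 67 + 14 = 81
Top → 244 + 33 + 63 + 25 = 365
Denom → 244 + 33 + 63 + 81 + 25 + 38 = 484
CON1 = 365 / 484 = 0.7541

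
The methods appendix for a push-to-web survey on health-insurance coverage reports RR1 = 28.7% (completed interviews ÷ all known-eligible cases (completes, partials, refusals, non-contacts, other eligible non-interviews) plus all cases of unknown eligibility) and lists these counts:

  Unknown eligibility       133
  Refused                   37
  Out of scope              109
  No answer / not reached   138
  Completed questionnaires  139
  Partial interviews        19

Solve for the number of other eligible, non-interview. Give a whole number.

RR1 = 139 / D = 0.287
D = 139 / 0.287 = 484.3
Other denominator terms total 466
other eligible, non-interview = 484.3 − 466 ≈ 18

18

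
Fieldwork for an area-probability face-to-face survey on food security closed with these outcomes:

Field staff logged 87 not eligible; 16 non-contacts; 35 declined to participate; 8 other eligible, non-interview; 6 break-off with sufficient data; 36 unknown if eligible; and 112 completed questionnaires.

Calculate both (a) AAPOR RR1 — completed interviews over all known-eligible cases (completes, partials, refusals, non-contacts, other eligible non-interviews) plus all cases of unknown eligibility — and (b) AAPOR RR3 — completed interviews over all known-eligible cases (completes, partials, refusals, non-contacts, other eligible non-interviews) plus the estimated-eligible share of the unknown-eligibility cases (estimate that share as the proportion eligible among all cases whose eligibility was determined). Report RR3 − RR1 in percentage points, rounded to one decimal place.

3.1

Top → 112
Denom → 112 + 6 + 35 + 16 + 8 + 36 = 213
RR1 = 112 / 213 = 0.5258
Determined eligible → 112 + 6 + 35 + 16 + 8 = 177
e = 177 / (177 + 87) = 177 / 264 = 0.6705
Eligible share of unknowns → 0.6705 × 36 = 24.14
Denom → 177 + 24.14 = 201.14
RR3 = 112 / 201.14 = 0.5568
Difference = 55.68 − 52.58 = 3.10 percentage points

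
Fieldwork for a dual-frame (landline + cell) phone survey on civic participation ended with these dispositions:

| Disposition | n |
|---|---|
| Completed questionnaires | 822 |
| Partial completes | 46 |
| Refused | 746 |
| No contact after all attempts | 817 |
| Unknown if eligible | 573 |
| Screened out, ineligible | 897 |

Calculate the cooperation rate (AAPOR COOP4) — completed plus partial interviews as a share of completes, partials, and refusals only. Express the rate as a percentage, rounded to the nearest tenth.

53.8%

Top → 822 + 46 = 868
Denom → 822 + 46 + 746 = 1614
COOP4 = 868 / 1614 = 0.5378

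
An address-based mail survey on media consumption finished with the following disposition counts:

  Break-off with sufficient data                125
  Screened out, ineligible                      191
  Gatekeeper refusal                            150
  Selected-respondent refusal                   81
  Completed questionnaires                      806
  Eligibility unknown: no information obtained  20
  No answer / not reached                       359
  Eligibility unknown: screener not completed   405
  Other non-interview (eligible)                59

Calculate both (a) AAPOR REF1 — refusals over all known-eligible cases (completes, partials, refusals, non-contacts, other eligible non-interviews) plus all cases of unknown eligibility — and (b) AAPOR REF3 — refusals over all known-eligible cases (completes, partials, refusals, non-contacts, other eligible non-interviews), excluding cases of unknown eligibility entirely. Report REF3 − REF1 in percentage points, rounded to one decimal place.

3.1

Declined to participate = 150 + 81 = 231
Undetermined eligibility = 405 + 20 = 425
Top = 231
Denom = 806 + 125 + 231 + 359 + 59 + 425 = 2005
REF1 = 231 / 2005 = 0.1152
Denom = 806 + 125 + 231 + 359 + 59 = 1580
REF3 = 231 / 1580 = 0.1462
Difference = 14.62 − 11.52 = 3.10 percentage points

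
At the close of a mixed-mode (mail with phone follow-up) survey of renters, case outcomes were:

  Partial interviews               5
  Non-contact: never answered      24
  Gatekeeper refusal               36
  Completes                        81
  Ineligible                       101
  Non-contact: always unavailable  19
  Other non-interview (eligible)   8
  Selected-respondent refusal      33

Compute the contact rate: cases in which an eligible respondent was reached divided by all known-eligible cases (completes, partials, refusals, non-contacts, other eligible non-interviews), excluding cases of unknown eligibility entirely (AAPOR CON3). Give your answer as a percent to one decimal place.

79.1%

Refusals = 36 + 33 = 69
Never reached = 24 + 19 = 43
Num → 81 + 5 + 69 + 8 = 163
Denom → 81 + 5 + 69 + 43 + 8 = 206
CON3 = 163 / 206 = 0.7913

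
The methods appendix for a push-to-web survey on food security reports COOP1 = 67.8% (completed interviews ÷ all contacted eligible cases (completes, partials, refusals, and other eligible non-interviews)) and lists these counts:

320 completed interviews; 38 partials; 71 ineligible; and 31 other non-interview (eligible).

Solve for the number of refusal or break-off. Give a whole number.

COOP1 = 320 / D = 0.678
D = 320 / 0.678 = 472.0
Rest of base = 389
refusal or break-off = 472.0 − 389 ≈ 83

83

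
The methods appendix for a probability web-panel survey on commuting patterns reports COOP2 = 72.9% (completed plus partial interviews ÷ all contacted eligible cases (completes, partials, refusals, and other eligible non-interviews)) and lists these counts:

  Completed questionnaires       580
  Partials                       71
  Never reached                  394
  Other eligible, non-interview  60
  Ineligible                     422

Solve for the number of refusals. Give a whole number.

Top = 580 + 71 = 651
COOP2 = 651 / D = 0.729
D = 651 / 0.729 = 893.0
Remaining denominator categories sum to 711
refusals = 893.0 − 711 ≈ 182

182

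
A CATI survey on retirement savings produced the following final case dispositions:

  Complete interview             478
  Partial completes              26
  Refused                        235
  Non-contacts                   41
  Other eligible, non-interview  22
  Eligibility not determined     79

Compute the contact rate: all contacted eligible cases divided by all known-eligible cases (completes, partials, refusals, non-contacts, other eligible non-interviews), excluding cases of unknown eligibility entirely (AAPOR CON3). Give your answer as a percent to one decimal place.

Numerator: 478 + 26 + 235 + 22 = 761
Base: 478 + 26 + 235 + 41 + 22 = 802
CON3 = 761 / 802 = 0.9489

94.9%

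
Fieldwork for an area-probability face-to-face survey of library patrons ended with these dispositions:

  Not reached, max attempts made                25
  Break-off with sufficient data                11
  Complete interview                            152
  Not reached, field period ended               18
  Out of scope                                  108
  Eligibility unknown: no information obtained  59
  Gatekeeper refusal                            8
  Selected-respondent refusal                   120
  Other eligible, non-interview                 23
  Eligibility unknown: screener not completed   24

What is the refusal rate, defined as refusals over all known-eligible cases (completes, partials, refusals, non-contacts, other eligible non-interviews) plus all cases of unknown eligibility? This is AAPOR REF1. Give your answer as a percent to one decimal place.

29.1%

Refusals = 8 + 120 = 128
No contact after all attempts = 18 + 25 = 43
Undetermined eligibility = 24 + 59 = 83
Numerator: 128
Denominator: 152 + 11 + 128 + 43 + 23 + 83 = 440
REF1 = 128 / 440 = 0.2909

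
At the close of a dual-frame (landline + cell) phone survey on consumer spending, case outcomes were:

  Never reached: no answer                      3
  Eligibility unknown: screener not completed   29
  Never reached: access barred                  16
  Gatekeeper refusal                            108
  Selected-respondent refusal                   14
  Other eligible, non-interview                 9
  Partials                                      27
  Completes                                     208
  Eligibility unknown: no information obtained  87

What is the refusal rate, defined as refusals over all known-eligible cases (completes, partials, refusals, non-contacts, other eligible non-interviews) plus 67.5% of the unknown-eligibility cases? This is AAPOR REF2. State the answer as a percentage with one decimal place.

26.3%

Declined to participate = 108 + 14 = 122
Never reached = 3 + 16 = 19
Unknown eligibility = 29 + 87 = 116
Numerator → 122
Eligible (known) → 208 + 27 + 122 + 19 + 9 = 385
e × U → 0.6750 × 116 = 78.30
Denom → 385 + 78.30 = 463.30
REF2 = 122 / 463.30 = 0.2633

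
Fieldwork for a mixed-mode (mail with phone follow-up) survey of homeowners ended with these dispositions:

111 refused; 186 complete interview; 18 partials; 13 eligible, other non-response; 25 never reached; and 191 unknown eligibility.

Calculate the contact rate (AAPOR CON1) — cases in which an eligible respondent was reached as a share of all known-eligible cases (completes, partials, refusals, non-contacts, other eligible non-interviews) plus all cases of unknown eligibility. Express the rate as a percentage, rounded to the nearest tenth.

Num → 186 + 18 + 111 + 13 = 328
Denominator → 186 + 18 + 111 + 25 + 13 + 191 = 544
CON1 = 328 / 544 = 0.6029

60.3%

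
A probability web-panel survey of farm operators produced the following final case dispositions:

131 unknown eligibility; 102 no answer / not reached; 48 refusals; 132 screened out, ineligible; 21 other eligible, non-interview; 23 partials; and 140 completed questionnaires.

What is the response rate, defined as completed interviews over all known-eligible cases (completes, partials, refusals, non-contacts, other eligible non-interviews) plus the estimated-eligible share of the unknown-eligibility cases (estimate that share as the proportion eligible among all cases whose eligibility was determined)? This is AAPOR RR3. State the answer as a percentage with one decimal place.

32.7%

Numerator: 140
Determined eligible: 140 + 23 + 48 + 102 + 21 = 334
e = 334 / (334 + 132) = 334 / 466 = 0.7167
Eligible share of unknowns: 0.7167 × 131 = 93.89
Denom: 334 + 93.89 = 427.89
RR3 = 140 / 427.89 = 0.3272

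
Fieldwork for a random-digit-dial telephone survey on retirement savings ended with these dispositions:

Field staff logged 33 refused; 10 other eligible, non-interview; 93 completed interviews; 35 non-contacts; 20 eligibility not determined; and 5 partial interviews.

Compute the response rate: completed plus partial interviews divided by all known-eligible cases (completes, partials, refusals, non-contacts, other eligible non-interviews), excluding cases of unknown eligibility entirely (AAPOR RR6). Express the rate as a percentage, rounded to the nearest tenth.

Top = 93 + 5 = 98
Denom = 93 + 5 + 33 + 35 + 10 = 176
RR6 = 98 / 176 = 0.5568

55.7%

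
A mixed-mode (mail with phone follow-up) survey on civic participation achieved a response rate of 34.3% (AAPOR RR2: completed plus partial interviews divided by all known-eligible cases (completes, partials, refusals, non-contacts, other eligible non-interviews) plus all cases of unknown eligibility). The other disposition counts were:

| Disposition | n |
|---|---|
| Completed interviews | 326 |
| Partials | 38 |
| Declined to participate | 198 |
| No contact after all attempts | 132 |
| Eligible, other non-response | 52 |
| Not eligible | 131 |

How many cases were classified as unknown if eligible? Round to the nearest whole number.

315

Num: 326 + 38 = 364
RR2 = 364 / D = 0.343
D = 364 / 0.343 = 1061.2
Other denominator terms total 746
unknown if eligible = 1061.2 − 746 ≈ 315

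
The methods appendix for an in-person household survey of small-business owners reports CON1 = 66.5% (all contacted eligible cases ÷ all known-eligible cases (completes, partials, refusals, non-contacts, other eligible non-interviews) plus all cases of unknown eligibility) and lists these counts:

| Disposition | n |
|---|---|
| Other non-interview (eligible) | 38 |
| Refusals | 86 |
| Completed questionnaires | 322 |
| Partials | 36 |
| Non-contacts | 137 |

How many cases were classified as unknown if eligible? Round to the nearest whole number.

Numerator → 322 + 36 + 86 + 38 = 482
CON1 = 482 / D = 0.665
D = 482 / 0.665 = 724.8
Remaining denominator categories sum to 619
unknown if eligible = 724.8 − 619 ≈ 106

106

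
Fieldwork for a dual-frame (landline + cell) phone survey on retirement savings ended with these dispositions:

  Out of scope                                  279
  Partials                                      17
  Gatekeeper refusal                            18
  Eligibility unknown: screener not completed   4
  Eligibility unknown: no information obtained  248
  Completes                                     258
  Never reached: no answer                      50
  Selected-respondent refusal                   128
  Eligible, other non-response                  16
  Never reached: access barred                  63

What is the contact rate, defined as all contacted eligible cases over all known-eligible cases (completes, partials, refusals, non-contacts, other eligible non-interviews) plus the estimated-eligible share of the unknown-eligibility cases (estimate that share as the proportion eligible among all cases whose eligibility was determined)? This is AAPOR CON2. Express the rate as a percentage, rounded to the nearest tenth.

Refusals = 18 + 128 = 146
Non-contacts = 50 + 63 = 113
Undetermined eligibility = 4 + 248 = 252
Num: 258 + 17 + 146 + 16 = 437
Eligible (known): 258 + 17 + 146 + 113 + 16 = 550
e = 550 / (550 + 279) = 550 / 829 = 0.6634
Estimated eligible among unknowns: 0.6634 × 252 = 167.18
Base: 550 + 167.18 = 717.18
CON2 = 437 / 717.18 = 0.6093

60.9%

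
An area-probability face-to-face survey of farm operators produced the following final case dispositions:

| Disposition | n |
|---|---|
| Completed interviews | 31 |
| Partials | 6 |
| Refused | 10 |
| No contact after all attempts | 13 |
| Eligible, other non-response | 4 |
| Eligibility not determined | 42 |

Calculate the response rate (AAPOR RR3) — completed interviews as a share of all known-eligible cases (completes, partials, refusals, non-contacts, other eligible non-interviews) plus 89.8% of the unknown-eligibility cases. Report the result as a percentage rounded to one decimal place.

30.5%

Top = 31
Eligible (known) = 31 + 6 + 10 + 13 + 4 = 64
Eligible share of unknowns = 0.8980 × 42 = 37.72
Denominator = 64 + 37.72 = 101.72
RR3 = 31 / 101.72 = 0.3048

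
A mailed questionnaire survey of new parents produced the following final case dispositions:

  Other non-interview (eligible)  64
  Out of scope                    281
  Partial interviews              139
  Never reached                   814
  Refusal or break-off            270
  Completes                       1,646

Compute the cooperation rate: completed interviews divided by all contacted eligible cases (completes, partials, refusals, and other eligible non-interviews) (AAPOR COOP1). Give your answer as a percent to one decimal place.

Num = 1646
Base = 1646 + 139 + 270 + 64 = 2119
COOP1 = 1646 / 2119 = 0.7768

77.7%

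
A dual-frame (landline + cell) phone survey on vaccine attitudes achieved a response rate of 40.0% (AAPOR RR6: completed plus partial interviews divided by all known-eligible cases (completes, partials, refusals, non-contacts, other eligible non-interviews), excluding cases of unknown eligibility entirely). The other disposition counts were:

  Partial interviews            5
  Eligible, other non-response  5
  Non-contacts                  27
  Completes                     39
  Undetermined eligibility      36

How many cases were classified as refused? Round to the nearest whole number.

34

Num → 39 + 5 = 44
RR6 = 44 / D = 0.400
D = 44 / 0.400 = 110.0
Remaining denominator categories sum to 76
refused = 110.0 − 76 ≈ 34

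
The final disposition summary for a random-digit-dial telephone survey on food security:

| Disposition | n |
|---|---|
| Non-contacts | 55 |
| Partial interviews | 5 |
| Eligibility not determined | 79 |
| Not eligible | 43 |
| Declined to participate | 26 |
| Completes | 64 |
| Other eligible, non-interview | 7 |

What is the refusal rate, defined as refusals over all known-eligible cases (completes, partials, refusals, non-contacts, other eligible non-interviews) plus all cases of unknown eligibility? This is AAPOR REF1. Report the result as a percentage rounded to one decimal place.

11.0%

Top = 26
Denom = 64 + 5 + 26 + 55 + 7 + 79 = 236
REF1 = 26 / 236 = 0.1102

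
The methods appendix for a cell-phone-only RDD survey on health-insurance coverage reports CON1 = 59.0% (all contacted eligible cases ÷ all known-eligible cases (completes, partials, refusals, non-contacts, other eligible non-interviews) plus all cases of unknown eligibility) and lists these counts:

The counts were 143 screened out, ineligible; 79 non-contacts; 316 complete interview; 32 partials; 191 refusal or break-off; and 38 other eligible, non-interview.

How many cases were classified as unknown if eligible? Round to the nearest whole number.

Numerator = 316 + 32 + 191 + 38 = 577
CON1 = 577 / D = 0.590
D = 577 / 0.590 = 978.0
Remaining denominator categories sum to 656
unknown if eligible = 978.0 − 656 ≈ 322

322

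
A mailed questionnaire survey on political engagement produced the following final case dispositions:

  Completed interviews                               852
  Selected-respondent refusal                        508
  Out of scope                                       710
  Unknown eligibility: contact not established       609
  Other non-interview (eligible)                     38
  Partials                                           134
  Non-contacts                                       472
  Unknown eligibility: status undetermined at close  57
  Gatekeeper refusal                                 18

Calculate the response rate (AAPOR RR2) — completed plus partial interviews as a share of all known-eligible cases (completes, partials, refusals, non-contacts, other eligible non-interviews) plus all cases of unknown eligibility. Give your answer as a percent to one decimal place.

Declined to participate = 18 + 508 = 526
Unknown if eligible = 609 + 57 = 666
Top = 852 + 134 = 986
Denominator = 852 + 134 + 526 + 472 + 38 + 666 = 2688
RR2 = 986 / 2688 = 0.3668

36.7%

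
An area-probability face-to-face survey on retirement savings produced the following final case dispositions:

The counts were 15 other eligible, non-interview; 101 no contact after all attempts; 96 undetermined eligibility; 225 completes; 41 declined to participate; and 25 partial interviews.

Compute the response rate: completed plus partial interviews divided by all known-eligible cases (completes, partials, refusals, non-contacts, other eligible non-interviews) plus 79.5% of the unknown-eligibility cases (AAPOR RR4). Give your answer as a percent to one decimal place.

Numerator: 225 + 25 = 250
Known eligible: 225 + 25 + 41 + 101 + 15 = 407
Eligible share of unknowns: 0.7950 × 96 = 76.32
Denominator: 407 + 76.32 = 483.32
RR4 = 250 / 483.32 = 0.5173

51.7%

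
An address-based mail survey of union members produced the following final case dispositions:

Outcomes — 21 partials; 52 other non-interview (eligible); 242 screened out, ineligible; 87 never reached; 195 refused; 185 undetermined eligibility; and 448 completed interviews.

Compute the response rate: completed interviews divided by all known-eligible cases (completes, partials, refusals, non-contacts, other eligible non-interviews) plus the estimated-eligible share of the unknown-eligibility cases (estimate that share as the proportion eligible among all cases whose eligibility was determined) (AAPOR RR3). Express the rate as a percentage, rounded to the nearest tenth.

47.4%

Numerator → 448
Known eligible → 448 + 21 + 195 + 87 + 52 = 803
e = 803 / (803 + 242) = 803 / 1045 = 0.7684
Estimated eligible among unknowns → 0.7684 × 185 = 142.15
Denom → 803 + 142.15 = 945.15
RR3 = 448 / 945.15 = 0.4740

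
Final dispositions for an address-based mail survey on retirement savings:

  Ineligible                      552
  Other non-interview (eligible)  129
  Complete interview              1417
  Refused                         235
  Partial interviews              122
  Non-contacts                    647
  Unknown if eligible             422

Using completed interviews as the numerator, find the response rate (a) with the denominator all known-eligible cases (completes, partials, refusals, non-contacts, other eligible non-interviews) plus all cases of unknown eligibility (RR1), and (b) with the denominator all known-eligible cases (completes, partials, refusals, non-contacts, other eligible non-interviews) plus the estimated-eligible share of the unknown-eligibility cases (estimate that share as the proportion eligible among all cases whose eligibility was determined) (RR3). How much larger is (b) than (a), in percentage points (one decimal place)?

1.2

Numerator = 1417
Base = 1417 + 122 + 235 + 647 + 129 + 422 = 2972
RR1 = 1417 / 2972 = 0.4768
Determined eligible = 1417 + 122 + 235 + 647 + 129 = 2550
e = 2550 / (2550 + 552) = 2550 / 3102 = 0.8221
Eligible share of unknowns = 0.8221 × 422 = 346.93
Base = 2550 + 346.93 = 2896.93
RR3 = 1417 / 2896.93 = 0.4891
Difference = 48.91 − 47.68 = 1.23 percentage points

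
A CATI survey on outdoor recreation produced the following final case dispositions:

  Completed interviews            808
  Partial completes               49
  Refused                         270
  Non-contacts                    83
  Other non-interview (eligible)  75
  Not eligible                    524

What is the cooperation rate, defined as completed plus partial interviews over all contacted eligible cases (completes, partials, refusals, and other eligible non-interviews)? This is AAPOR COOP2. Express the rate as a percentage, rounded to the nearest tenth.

Numerator → 808 + 49 = 857
Denominator → 808 + 49 + 270 + 75 = 1202
COOP2 = 857 / 1202 = 0.7130

71.3%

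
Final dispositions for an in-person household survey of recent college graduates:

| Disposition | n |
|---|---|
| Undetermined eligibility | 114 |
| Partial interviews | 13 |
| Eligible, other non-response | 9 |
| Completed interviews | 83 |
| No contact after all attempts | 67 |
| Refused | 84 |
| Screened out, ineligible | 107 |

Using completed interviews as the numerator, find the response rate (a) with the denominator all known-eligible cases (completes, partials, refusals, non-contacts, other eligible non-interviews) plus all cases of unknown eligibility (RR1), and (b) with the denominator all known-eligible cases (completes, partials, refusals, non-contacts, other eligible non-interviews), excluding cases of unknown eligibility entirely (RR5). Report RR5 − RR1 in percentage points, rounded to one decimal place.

10.0

Numerator = 83
Denominator = 83 + 13 + 84 + 67 + 9 + 114 = 370
RR1 = 83 / 370 = 0.2243
Denominator = 83 + 13 + 84 + 67 + 9 = 256
RR5 = 83 / 256 = 0.3242
Difference = 32.42 − 22.43 = 9.99 percentage points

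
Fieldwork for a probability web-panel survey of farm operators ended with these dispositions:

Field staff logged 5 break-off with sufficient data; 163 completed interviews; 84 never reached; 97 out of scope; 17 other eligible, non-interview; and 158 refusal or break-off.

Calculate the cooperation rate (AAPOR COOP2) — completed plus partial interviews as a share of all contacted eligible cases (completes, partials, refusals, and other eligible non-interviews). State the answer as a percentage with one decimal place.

49.0%

Numerator = 163 + 5 = 168
Denom = 163 + 5 + 158 + 17 = 343
COOP2 = 168 / 343 = 0.4898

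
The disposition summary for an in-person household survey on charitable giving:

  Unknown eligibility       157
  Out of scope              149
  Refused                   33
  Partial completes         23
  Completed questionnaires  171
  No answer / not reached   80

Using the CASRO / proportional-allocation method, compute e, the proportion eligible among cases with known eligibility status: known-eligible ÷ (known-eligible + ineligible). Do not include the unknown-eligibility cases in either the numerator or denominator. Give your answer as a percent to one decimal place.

Known eligible → 171 + 23 + 33 + 80 = 307
e = 307 / (307 + 149) = 307 / 456 = 0.6732

67.3%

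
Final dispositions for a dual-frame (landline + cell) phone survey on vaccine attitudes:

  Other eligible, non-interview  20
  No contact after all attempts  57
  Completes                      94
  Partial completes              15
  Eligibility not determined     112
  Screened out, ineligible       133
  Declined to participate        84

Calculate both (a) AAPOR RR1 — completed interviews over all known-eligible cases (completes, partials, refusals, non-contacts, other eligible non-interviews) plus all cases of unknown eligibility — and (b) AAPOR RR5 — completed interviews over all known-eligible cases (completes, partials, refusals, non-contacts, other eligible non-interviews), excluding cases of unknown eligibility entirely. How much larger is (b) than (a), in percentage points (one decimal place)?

Top = 94
Denominator = 94 + 15 + 84 + 57 + 20 + 112 = 382
RR1 = 94 / 382 = 0.2461
Denominator = 94 + 15 + 84 + 57 + 20 = 270
RR5 = 94 / 270 = 0.3481
Difference = 34.81 − 24.61 = 10.20 percentage points

10.2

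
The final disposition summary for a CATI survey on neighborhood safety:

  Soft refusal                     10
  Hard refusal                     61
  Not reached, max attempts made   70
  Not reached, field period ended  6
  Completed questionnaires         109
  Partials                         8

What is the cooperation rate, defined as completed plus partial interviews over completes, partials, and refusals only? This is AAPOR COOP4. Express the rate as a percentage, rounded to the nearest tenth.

Declined to participate = 61 + 10 = 71
Non-contacts = 6 + 70 = 76
Numerator: 109 + 8 = 117
Denom: 109 + 8 + 71 = 188
COOP4 = 117 / 188 = 0.6223

62.2%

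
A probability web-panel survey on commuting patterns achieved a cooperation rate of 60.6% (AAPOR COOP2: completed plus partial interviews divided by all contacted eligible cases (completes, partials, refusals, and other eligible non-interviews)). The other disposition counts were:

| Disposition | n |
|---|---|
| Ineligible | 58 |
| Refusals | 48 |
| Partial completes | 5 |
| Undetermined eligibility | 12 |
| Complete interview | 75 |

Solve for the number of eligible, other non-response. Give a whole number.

Numerator = 75 + 5 = 80
COOP2 = 80 / D = 0.606
D = 80 / 0.606 = 132.0
Rest of base = 128
eligible, other non-response = 132.0 − 128 ≈ 4

4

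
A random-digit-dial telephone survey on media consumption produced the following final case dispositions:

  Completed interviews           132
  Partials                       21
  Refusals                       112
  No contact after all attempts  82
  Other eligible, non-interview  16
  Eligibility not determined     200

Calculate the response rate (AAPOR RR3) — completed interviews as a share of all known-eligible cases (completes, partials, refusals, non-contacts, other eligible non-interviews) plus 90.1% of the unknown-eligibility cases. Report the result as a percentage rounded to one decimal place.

24.3%

Num = 132
Known eligible = 132 + 21 + 112 + 82 + 16 = 363
Estimated eligible among unknowns = 0.9010 × 200 = 180.20
Denom = 363 + 180.20 = 543.20
RR3 = 132 / 543.20 = 0.2430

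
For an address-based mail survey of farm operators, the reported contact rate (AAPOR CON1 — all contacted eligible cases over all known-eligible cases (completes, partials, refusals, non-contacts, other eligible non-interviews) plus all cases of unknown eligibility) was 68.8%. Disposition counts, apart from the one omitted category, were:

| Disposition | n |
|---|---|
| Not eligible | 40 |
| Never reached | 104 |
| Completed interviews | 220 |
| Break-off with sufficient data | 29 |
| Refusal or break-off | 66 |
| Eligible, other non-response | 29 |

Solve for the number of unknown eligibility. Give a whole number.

Top: 220 + 29 + 66 + 29 = 344
CON1 = 344 / D = 0.688
D = 344 / 0.688 = 500.0
Rest of base = 448
unknown eligibility = 500.0 − 448 ≈ 52

52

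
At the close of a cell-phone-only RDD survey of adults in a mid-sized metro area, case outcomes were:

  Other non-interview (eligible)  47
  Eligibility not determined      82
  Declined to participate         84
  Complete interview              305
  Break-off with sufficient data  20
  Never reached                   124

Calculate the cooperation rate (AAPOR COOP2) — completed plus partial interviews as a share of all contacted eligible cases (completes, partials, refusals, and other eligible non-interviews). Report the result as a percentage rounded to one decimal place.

Num = 305 + 20 = 325
Denom = 305 + 20 + 84 + 47 = 456
COOP2 = 325 / 456 = 0.7127

71.3%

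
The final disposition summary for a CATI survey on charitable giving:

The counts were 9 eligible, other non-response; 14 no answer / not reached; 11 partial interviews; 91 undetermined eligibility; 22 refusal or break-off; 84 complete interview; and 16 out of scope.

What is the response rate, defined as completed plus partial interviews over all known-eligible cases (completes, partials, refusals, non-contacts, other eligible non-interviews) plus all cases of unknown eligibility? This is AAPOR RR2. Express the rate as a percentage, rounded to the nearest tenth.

41.1%

Numerator: 84 + 11 = 95
Base: 84 + 11 + 22 + 14 + 9 + 91 = 231
RR2 = 95 / 231 = 0.4113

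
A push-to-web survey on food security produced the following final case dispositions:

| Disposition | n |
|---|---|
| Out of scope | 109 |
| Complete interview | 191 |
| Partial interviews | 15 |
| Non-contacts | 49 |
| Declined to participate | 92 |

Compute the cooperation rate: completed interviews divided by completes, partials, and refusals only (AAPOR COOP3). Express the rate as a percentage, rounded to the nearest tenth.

64.1%

Top → 191
Denom → 191 + 15 + 92 = 298
COOP3 = 191 / 298 = 0.6409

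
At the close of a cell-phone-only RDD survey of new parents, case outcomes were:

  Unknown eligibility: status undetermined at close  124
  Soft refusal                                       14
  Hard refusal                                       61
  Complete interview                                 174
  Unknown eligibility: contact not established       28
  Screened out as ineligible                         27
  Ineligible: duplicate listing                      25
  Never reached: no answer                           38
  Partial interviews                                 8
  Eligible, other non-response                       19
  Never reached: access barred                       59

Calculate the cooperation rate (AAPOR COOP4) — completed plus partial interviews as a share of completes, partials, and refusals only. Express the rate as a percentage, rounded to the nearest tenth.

Refusal or break-off = 61 + 14 = 75
No contact after all attempts = 38 + 59 = 97
Unknown eligibility = 28 + 124 = 152
Ineligible = 27 + 25 = 52
Top → 174 + 8 = 182
Denominator → 174 + 8 + 75 = 257
COOP4 = 182 / 257 = 0.7082

70.8%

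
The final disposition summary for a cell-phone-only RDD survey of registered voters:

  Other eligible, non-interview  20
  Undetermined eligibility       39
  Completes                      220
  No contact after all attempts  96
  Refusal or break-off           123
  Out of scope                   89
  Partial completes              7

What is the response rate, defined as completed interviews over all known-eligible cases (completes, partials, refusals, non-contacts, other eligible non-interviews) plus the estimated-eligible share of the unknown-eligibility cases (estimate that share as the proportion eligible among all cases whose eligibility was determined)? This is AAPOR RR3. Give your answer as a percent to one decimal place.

Numerator → 220
Eligible (known) → 220 + 7 + 123 + 96 + 20 = 466
e = 466 / (466 + 89) = 466 / 555 = 0.8396
e × U → 0.8396 × 39 = 32.74
Denom → 466 + 32.74 = 498.74
RR3 = 220 / 498.74 = 0.4411

44.1%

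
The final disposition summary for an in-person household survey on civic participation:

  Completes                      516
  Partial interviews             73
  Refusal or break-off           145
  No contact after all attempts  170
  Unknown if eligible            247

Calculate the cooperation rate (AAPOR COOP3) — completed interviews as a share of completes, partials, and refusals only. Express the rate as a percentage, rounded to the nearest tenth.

70.3%

Numerator: 516
Denominator: 516 + 73 + 145 = 734
COOP3 = 516 / 734 = 0.7030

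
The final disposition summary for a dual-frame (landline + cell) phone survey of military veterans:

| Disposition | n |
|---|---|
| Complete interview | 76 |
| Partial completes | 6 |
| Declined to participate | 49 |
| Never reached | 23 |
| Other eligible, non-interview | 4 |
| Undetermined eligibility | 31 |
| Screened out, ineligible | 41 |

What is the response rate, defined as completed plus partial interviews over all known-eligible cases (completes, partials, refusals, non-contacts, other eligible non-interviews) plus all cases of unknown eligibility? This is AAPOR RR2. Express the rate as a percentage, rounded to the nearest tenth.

Top: 76 + 6 = 82
Denom: 76 + 6 + 49 + 23 + 4 + 31 = 189
RR2 = 82 / 189 = 0.4339

43.4%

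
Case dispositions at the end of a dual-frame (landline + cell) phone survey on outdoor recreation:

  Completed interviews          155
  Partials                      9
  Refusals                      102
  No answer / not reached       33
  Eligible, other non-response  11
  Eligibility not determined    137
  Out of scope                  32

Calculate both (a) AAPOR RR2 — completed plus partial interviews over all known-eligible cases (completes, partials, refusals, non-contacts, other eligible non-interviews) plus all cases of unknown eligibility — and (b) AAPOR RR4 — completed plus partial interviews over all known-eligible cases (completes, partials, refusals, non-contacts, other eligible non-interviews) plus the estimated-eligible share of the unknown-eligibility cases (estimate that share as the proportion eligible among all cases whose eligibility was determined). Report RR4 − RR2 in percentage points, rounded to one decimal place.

Numerator → 155 + 9 = 164
Denominator → 155 + 9 + 102 + 33 + 11 + 137 = 447
RR2 = 164 / 447 = 0.3669
Known eligible → 155 + 9 + 102 + 33 + 11 = 310
e = 310 / (310 + 32) = 310 / 342 = 0.9064
Eligible share of unknowns → 0.9064 × 137 = 124.18
Denominator → 310 + 124.18 = 434.18
RR4 = 164 / 434.18 = 0.3777
Difference = 37.77 − 36.69 = 1.08 percentage points

1.1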